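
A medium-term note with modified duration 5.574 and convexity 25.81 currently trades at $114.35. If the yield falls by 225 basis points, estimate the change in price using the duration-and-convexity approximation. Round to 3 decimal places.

Duration effect: -D_mod·Δy = -5.574 × (-0.0225) = +0.125415
Convexity effect: ½·C·(Δy)² = 0.5 × 25.81 × (-0.0225)² = +0.00653315625
ΔP/P ≈ +0.125415 + 0.00653315625 = +0.13194815625
ΔP ≈ 114.35 × (+0.13194815625) = +15.0882716671875.

+$15.088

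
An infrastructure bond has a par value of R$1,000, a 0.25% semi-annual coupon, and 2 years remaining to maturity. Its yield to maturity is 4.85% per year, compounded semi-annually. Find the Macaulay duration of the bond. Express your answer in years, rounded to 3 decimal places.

1.996 years

Periodic yield y = 0.02425. Discount each cash flow and weight by its period:
  t   CF        PV=CF/(1+0.02425)^t    t·PV
  1         1.25         1.2204         1.2204
  2         1.25         1.1915         2.3830
  3         1.25         1.1633         3.4899
  4     1,001.25       909.7428     3,638.9713
  Σ                    913.3180     3,646.0646
Price P = Σ PV = 913.3180.
Macaulay duration = Σ(t·PV) / P = 3,646.0646 / 913.3180 = 3.99211 half-year periods.
In years: 3.99211 / 2 = 1.99605 years.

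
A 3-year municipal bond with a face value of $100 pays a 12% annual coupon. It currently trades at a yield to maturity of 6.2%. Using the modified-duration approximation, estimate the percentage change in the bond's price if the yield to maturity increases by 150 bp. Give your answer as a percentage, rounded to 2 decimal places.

Periodic yield y = 0.062. Modified duration first:
  t   CF        PV=CF/(1+0.062)^t    t·PV
  1        12.00        11.2994        11.2994
  2        12.00        10.6398        21.2795
  3       112.00        93.5071       280.5212
  Σ                    115.4463       313.1002
P = 115.4463; D_Mac = 2.71209 yrs; D_mod = 2.71209/(1+0.062) = 2.55375 yrs.
ΔP/P ≈ -D_mod · Δy = -2.55375 × (+0.015) = -0.038306 = -3.8306%.

-3.83%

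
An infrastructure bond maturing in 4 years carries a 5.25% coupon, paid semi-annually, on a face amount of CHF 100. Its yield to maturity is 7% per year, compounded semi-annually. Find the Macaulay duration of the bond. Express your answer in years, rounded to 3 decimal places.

3.647 years

Periodic yield y = 0.035. Discount each cash flow and weight by its period:
  t   CF        PV=CF/(1+0.035)^t    t·PV
  1        2.625         2.5362         2.5362
  2        2.625         2.4505         4.9009
  3        2.625         2.3676         7.1028
  4        2.625         2.2875         9.1501
  5        2.625         2.2102        11.0509
  6        2.625         2.1354        12.8126
  7        2.625         2.0632        14.4426
  8      102.625        77.9346       623.4769
  Σ                     93.9853       685.4731
Price P = Σ PV = 93.9853.
Macaulay duration = Σ(t·PV) / P = 685.4731 / 93.9853 = 7.29341 half-year periods.
In years: 7.29341 / 2 = 3.64670 years.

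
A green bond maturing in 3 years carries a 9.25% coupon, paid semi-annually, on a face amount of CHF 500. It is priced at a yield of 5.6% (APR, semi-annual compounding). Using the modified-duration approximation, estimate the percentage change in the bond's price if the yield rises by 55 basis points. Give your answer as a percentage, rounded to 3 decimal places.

-1.447%

Periodic yield y = 0.028. Modified duration first:
  t   CF        PV=CF/(1+0.028)^t    t·PV
  1       23.125        22.4951        22.4951
  2       23.125        21.8824        43.7649
  3       23.125        21.2864        63.8592
  4       23.125        20.7066        82.8265
  5       23.125        20.1426       100.7131
  6      523.125       443.2480     2,659.4880
  Σ                    549.7612     2,973.1469
P = 549.7612; D_Mac = 5.40807 half-year periods = 2.70403 yrs; D_mod = 2.70403/(1+0.028) = 2.63038 yrs.
ΔP/P ≈ -D_mod · Δy = -2.63038 × (+0.0055) = -0.014467 = -1.4467%.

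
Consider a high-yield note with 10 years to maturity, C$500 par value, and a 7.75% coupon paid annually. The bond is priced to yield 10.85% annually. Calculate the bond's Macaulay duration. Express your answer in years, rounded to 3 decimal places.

6.998 years

Periodic yield y = 0.1085. Discount each cash flow and weight by its year:
  t   CF        PV=CF/(1+0.1085)^t    t·PV
  1        38.75        34.9571        34.9571
  2        38.75        31.5355        63.0711
  3        38.75        28.4488        85.3465
  4        38.75        25.6643       102.6571
  5        38.75        23.1523       115.7613
  6        38.75        20.8861       125.3166
  7        38.75        18.8418       131.8924
  8        38.75        16.9975       135.9803
  9        38.75        15.3338       138.0044
  10      538.75       192.3226     1,923.2259
  Σ                    408.1399     2,856.2129
Price P = Σ PV = 408.1399.
Macaulay duration = Σ(t·PV) / P = 2,856.2129 / 408.1399 = 6.99812 years.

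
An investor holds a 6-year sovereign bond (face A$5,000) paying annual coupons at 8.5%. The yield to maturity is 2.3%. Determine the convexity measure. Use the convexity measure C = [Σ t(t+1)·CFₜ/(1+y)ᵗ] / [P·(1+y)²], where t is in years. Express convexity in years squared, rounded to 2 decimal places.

With y = 0.023:
  t   CF        PV=CF/(1+0.023)^t    t·PV        t(t+1)·PV
  1       425.00       415.4448       415.4448         830.8895
  2       425.00       406.1044       812.2087       2,436.6262
  3       425.00       396.9740     1,190.9219       4,763.6876
  4       425.00       388.0488     1,552.1954       7,760.9769
  5       425.00       379.3244     1,896.6219      11,379.7315
  6     5,425.00     4,733.1028    28,398.6170     198,790.3190
  Σ                  6,718.9992    34,266.0097     225,962.2308
P = 6,718.9992.
Convexity = Σ t(t+1)·PV / [P·(1+y)²] = 225,962.2308 / (6,718.9992 × 1.046529) = 32.13513.

32.14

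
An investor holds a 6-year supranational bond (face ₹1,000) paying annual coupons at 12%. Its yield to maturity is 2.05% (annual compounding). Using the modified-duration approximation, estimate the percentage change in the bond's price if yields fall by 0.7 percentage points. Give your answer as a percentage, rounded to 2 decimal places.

+3.36%

Periodic yield y = 0.0205. Modified duration first:
  t   CF        PV=CF/(1+0.0205)^t    t·PV
  1       120.00       117.5894       117.5894
  2       120.00       115.2273       230.4545
  3       120.00       112.9126       338.7377
  4       120.00       110.6443       442.5774
  5       120.00       108.4217       542.1085
  6     1,120.00       991.6079     5,949.6473
  Σ                  1,556.4031     7,621.1147
P = 1,556.4031; D_Mac = 4.89662 yrs; D_mod = 4.89662/(1+0.0205) = 4.79826 yrs.
ΔP/P ≈ -D_mod · Δy = -4.79826 × (-0.007) = +0.033588 = +3.3588%.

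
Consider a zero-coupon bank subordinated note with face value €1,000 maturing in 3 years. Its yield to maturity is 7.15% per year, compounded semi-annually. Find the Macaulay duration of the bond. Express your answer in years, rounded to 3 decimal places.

A zero-coupon bond has a single cash flow at maturity, so its Macaulay duration equals its maturity: 3 years.
(Equivalently: 6 semi-annual periods ÷ 2 = 3 years.)

3.000 years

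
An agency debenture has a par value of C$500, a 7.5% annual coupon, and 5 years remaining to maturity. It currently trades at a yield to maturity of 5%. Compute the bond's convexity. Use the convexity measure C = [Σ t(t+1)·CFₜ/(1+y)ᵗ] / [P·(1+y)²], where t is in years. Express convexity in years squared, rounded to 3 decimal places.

22.778

With y = 0.05:
  t   CF        PV=CF/(1+0.05)^t    t·PV        t(t+1)·PV
  1        37.50        35.7143        35.7143          71.4286
  2        37.50        34.0136        68.0272         204.0816
  3        37.50        32.3939        97.1817         388.7269
  4        37.50        30.8513       123.4054         617.0269
  5       537.50       421.1453     2,105.7266      12,634.3594
  Σ                    554.1185     2,430.0552      13,915.6234
P = 554.1185.
Convexity = Σ t(t+1)·PV / [P·(1+y)²] = 13,915.6234 / (554.1185 × 1.102500) = 22.77831.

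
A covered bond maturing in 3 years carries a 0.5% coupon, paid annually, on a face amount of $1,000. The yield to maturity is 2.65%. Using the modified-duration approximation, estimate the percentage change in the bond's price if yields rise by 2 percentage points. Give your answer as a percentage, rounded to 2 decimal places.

Periodic yield y = 0.0265. Modified duration first:
  t   CF        PV=CF/(1+0.0265)^t    t·PV
  1         5.00         4.8709         4.8709
  2         5.00         4.7452         9.4903
  3     1,005.00       929.1572     2,787.4716
  Σ                    938.7733     2,801.8329
P = 938.7733; D_Mac = 2.98457 yrs; D_mod = 2.98457/(1+0.0265) = 2.90752 yrs.
ΔP/P ≈ -D_mod · Δy = -2.90752 × (+0.02) = -0.058150 = -5.8150%.

-5.82%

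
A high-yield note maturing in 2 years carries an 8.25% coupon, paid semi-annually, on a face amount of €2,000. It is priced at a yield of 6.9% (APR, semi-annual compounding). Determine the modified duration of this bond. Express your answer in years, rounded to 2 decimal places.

1.82 years

Periodic yield y = 0.0345. First find Macaulay duration:
  t   CF        PV=CF/(1+0.0345)^t    t·PV
  1        82.50        79.7487        79.7487
  2        82.50        77.0891       154.1782
  3        82.50        74.5182       223.5547
  4     2,082.50     1,818.2895     7,273.1580
  Σ                  2,049.6455     7,730.6395
P = 2,049.6455; Macaulay duration = 7,730.6395 / 2,049.6455 = 3.77170 half-year periods = 1.88585 years.
Modified duration = D_Mac / (1 + y) = 1.88585 / 1.0345 = 1.82296 years.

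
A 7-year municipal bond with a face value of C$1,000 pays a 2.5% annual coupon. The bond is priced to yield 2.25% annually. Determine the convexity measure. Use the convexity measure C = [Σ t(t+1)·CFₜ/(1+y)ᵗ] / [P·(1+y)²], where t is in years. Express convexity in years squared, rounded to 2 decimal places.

With y = 0.0225:
  t   CF        PV=CF/(1+0.0225)^t    t·PV        t(t+1)·PV
  1        25.00        24.4499        24.4499          48.8998
  2        25.00        23.9119        47.8237         143.4712
  3        25.00        23.3857        70.1570         280.6282
  4        25.00        22.8711        91.4843         457.4217
  5        25.00        22.3678       111.8390         671.0342
  6        25.00        21.8756       131.2536         918.7755
  7     1,025.00       877.1637     6,140.1459      49,121.1670
  Σ                  1,016.0256     6,617.1535      51,641.3975
P = 1,016.0256.
Convexity = Σ t(t+1)·PV / [P·(1+y)²] = 51,641.3975 / (1,016.0256 × 1.045506) = 48.61460.

48.61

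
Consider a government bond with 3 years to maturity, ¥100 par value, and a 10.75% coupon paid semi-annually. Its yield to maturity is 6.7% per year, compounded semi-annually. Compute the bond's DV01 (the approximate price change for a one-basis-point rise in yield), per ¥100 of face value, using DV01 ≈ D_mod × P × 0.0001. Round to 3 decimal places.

Periodic yield y = 0.0335.
  t   CF        PV=CF/(1+0.0335)^t    t·PV
  1        5.375         5.2008         5.2008
  2        5.375         5.0322        10.0644
  3        5.375         4.8691        14.6072
  4        5.375         4.7113        18.8450
  5        5.375         4.5585        22.7927
  6      105.375        86.4718       518.8310
  Σ                    110.8437       590.3412
P = 110.8437; D_Mac = 5.32589 half-year periods = 2.66294 yrs; D_mod = 2.57663 yrs.
DV01 ≈ 2.57663 × 110.8437 × 0.0001 = 0.028560.

¥0.029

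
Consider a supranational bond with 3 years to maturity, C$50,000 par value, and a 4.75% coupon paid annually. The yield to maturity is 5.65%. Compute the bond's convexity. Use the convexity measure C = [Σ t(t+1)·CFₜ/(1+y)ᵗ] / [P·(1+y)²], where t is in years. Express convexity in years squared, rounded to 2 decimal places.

10.10

With y = 0.0565:
  t   CF        PV=CF/(1+0.0565)^t    t·PV        t(t+1)·PV
  1     2,375.00     2,247.9886     2,247.9886       4,495.9773
  2     2,375.00     2,127.7697     4,255.5393      12,766.6179
  3    52,375.00    44,413.5545   133,240.6635     532,962.6538
  Σ                 48,789.3128   139,744.1914     550,225.2490
P = 48,789.3128.
Convexity = Σ t(t+1)·PV / [P·(1+y)²] = 550,225.2490 / (48,789.3128 × 1.116192) = 10.10362.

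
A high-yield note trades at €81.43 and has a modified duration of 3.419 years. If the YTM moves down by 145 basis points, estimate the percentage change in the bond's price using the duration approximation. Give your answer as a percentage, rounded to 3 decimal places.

+4.958%

Duration approximation: ΔP/P ≈ -D_mod · Δy = -3.419 × (-0.0145) = +0.0495755.
As a percentage: +4.95755%.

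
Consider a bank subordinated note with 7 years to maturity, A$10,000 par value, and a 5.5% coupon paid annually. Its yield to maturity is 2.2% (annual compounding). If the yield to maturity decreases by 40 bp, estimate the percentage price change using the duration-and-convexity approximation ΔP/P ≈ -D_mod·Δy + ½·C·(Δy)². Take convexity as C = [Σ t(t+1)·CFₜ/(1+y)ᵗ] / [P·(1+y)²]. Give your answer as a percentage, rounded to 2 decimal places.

+2.42%

With y = 0.022:
  t   CF        PV=CF/(1+0.022)^t    t·PV        t(t+1)·PV
  1       550.00       538.1605       538.1605       1,076.3209
  2       550.00       526.5758     1,053.1516       3,159.4548
  3       550.00       515.2405     1,545.7215       6,182.8861
  4       550.00       504.1492     2,016.5969      10,082.9846
  5       550.00       493.2967     2,466.4835      14,798.9010
  6       550.00       482.6778     2,896.0667      20,272.4671
  7    10,550.00     9,059.3323    63,415.3260     507,322.6076
  Σ                 12,119.4328    73,931.5067     562,895.6222
P = 12,119.4328; D_Mac = 6.10024 yrs; D_mod = 5.96893 yrs; C = 44.46761.
Duration effect: -5.96893 × (-0.004) = +0.023876
Convexity effect: 0.5 × 44.46761 × (-0.004)² = +0.0003557
ΔP/P ≈ +0.023876 + 0.0003557 = +0.024231 = +2.4231%.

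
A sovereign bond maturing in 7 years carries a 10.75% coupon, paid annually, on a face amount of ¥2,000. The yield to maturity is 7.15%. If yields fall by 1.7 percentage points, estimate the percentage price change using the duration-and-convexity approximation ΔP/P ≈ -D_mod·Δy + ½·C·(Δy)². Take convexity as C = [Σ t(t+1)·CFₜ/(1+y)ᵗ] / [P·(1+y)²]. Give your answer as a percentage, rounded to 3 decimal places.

With y = 0.0715:
  t   CF        PV=CF/(1+0.0715)^t    t·PV        t(t+1)·PV
  1       215.00       200.6533       200.6533         401.3066
  2       215.00       187.2639       374.5278       1,123.5835
  3       215.00       174.7680       524.3040       2,097.2161
  4       215.00       163.1059       652.4237       3,262.1187
  5       215.00       152.2221       761.1103       4,566.6617
  6       215.00       142.0644       852.3867       5,966.7068
  7     2,215.00     1,365.9302     9,561.5113      76,492.0905
  Σ                  2,386.0078    12,926.9172      93,909.6838
P = 2,386.0078; D_Mac = 5.41780 yrs; D_mod = 5.05628 yrs; C = 34.28105.
Duration effect: -5.05628 × (-0.017) = +0.085957
Convexity effect: 0.5 × 34.28105 × (-0.017)² = +0.0049536
ΔP/P ≈ +0.085957 + 0.0049536 = +0.090910 = +9.0910%.

+9.091%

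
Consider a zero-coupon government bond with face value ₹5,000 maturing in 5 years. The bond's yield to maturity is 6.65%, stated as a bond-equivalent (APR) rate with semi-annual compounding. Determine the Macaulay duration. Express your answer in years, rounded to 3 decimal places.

A zero-coupon bond has a single cash flow at maturity, so its Macaulay duration equals its maturity: 5 years.
(Equivalently: 10 semi-annual periods ÷ 2 = 5 years.)

5.000 years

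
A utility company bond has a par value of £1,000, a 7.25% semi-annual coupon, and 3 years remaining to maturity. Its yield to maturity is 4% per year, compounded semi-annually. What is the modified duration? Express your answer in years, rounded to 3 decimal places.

Periodic yield y = 0.02. First find Macaulay duration:
  t   CF        PV=CF/(1+0.02)^t    t·PV
  1        36.25        35.5392        35.5392
  2        36.25        34.8424        69.6847
  3        36.25        34.1592       102.4776
  4        36.25        33.4894       133.9576
  5        36.25        32.8327       164.1637
  6     1,036.25       920.1603     5,520.9621
  Σ                  1,091.0233     6,026.7849
P = 1,091.0233; Macaulay duration = 6,026.7849 / 1,091.0233 = 5.52397 half-year periods = 2.76199 years.
Modified duration = D_Mac / (1 + y) = 2.76199 / 1.02 = 2.70783 years.

2.708 years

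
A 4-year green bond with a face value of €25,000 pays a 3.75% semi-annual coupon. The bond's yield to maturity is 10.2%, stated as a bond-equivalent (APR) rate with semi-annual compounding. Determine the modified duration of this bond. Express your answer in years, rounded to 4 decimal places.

Periodic yield y = 0.051. First find Macaulay duration:
  t   CF        PV=CF/(1+0.051)^t    t·PV
  1       468.75       446.0038       446.0038
  2       468.75       424.3614       848.7228
  3       468.75       403.7691     1,211.3074
  4       468.75       384.1762     1,536.7047
  5       468.75       365.5339     1,827.6697
  6       468.75       347.7963     2,086.7779
  7       468.75       330.9194     2,316.4360
  8    25,468.75    17,107.4745   136,859.7963
  Σ                 19,810.0347   147,133.4186
P = 19,810.0347; Macaulay duration = 147,133.4186 / 19,810.0347 = 7.42722 half-year periods = 3.71361 years.
Modified duration = D_Mac / (1 + y) = 3.71361 / 1.051 = 3.53340 years.

3.5334 years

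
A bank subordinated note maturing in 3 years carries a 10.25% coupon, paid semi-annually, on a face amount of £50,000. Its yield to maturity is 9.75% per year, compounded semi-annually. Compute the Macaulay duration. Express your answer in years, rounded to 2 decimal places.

2.66 years

Periodic yield y = 0.04875. Discount each cash flow and weight by its period:
  t   CF        PV=CF/(1+0.04875)^t    t·PV
  1     2,562.50     2,443.3850     2,443.3850
  2     2,562.50     2,329.8069     4,659.6138
  3     2,562.50     2,221.5084     6,664.5251
  4     2,562.50     2,118.2440     8,472.9759
  5     2,562.50     2,019.7797    10,098.8985
  6    52,562.50    39,504.2818   237,025.6905
  Σ                 50,637.0057   269,365.0888
Price P = Σ PV = 50,637.0057.
Macaulay duration = Σ(t·PV) / P = 269,365.0888 / 50,637.0057 = 5.31953 half-year periods.
In years: 5.31953 / 2 = 2.65977 years.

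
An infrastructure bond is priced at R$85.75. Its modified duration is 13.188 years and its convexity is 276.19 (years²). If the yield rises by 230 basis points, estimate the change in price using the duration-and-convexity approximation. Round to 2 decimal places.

-R$19.75

Duration effect: -D_mod·Δy = -13.188 × (+0.023) = -0.303324
Convexity effect: ½·C·(Δy)² = 0.5 × 276.19 × (0.023)² = +0.073052255
ΔP/P ≈ -0.303324 + 0.073052255 = -0.230271745
ΔP ≈ 85.75 × (-0.230271745) = -19.74580213375.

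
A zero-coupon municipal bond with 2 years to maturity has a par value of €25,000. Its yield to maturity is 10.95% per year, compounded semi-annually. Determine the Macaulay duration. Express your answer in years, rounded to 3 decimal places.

A zero-coupon bond has a single cash flow at maturity, so its Macaulay duration equals its maturity: 2 years.
(Equivalently: 4 semi-annual periods ÷ 2 = 2 years.)

2.000 years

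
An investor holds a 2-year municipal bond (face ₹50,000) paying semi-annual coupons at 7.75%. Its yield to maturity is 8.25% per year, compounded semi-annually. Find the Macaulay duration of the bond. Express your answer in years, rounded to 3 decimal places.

1.890 years

Periodic yield y = 0.04125. Discount each cash flow and weight by its period:
  t   CF        PV=CF/(1+0.04125)^t    t·PV
  1     1,937.50     1,860.7443     1,860.7443
  2     1,937.50     1,787.0293     3,574.0587
  3     1,937.50     1,716.2347     5,148.7040
  4    51,937.50    44,183.5883   176,734.3532
  Σ                 49,547.5966   187,317.8601
Price P = Σ PV = 49,547.5966.
Macaulay duration = Σ(t·PV) / P = 187,317.8601 / 49,547.5966 = 3.78056 half-year periods.
In years: 3.78056 / 2 = 1.89028 years.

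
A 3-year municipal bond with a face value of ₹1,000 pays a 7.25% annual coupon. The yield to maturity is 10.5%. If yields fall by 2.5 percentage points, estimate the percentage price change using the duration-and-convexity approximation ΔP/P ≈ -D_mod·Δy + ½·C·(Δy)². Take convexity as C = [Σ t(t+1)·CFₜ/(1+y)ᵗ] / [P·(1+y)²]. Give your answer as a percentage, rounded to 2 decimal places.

With y = 0.105:
  t   CF        PV=CF/(1+0.105)^t    t·PV        t(t+1)·PV
  1        72.50        65.6109        65.6109         131.2217
  2        72.50        59.3763       118.7527         356.2581
  3     1,072.50       794.8963     2,384.6889       9,538.7554
  Σ                    919.8835     2,569.0524      10,026.2352
P = 919.8835; D_Mac = 2.79280 yrs; D_mod = 2.52742 yrs; C = 8.92649.
Duration effect: -2.52742 × (-0.025) = +0.063186
Convexity effect: 0.5 × 8.92649 × (-0.025)² = +0.0027895
ΔP/P ≈ +0.063186 + 0.0027895 = +0.065975 = +6.5975%.

+6.60%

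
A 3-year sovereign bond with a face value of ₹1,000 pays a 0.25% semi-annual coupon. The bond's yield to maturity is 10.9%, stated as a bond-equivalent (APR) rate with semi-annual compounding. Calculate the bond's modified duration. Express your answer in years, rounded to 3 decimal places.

2.834 years

Periodic yield y = 0.0545. First find Macaulay duration:
  t   CF        PV=CF/(1+0.0545)^t    t·PV
  1         1.25         1.1854         1.1854
  2         1.25         1.1241         2.2483
  3         1.25         1.0660         3.1981
  4         1.25         1.0109         4.0437
  5         1.25         0.9587         4.7934
  6     1,001.25       728.2207     4,369.3242
  Σ                    733.5659     4,384.7932
P = 733.5659; Macaulay duration = 4,384.7932 / 733.5659 = 5.97737 half-year periods = 2.98868 years.
Modified duration = D_Mac / (1 + y) = 2.98868 / 1.0545 = 2.83422 years.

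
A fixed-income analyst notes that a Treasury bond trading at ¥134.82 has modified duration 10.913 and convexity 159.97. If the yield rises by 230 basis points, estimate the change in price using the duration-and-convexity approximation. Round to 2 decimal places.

-¥28.14

Duration effect: -D_mod·Δy = -10.913 × (+0.023) = -0.250999
Convexity effect: ½·C·(Δy)² = 0.5 × 159.97 × (0.023)² = +0.042312065
ΔP/P ≈ -0.250999 + 0.042312065 = -0.208686935
ΔP ≈ 134.82 × (-0.208686935) = -28.1351725767.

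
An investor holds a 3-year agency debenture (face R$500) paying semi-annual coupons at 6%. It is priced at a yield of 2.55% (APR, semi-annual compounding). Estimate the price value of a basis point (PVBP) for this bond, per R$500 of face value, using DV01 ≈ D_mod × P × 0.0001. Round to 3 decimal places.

R$0.152

Periodic yield y = 0.01275.
  t   CF        PV=CF/(1+0.01275)^t    t·PV
  1        15.00        14.8112        14.8112
  2        15.00        14.6247        29.2494
  3        15.00        14.4406        43.3217
  4        15.00        14.2588        57.0351
  5        15.00        14.0793        70.3963
  6       515.00       477.3025     2,863.8151
  Σ                    549.5170     3,078.6288
P = 549.5170; D_Mac = 5.60243 half-year periods = 2.80121 yrs; D_mod = 2.76595 yrs.
DV01 ≈ 2.76595 × 549.5170 × 0.0001 = 0.151994.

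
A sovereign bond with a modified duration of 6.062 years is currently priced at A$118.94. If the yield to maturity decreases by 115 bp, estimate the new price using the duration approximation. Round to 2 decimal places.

Duration approximation: ΔP/P ≈ -D_mod · Δy = -6.062 × (-0.0115) = +0.069713.
New price ≈ 118.94 × (1 + 0.069713) = 127.23166422.

A$127.23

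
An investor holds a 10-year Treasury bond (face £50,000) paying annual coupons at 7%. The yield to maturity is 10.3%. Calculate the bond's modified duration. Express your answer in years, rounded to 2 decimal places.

Periodic yield y = 0.103. First find Macaulay duration:
  t   CF        PV=CF/(1+0.103)^t    t·PV
  1     3,500.00     3,173.1641     3,173.1641
  2     3,500.00     2,876.8487     5,753.6974
  3     3,500.00     2,608.2037     7,824.6111
  4     3,500.00     2,364.6452     9,458.5810
  5     3,500.00     2,143.8307    10,719.1534
  6     3,500.00     1,943.6362    11,661.8169
  7     3,500.00     1,762.1361    12,334.9530
  8     3,500.00     1,597.5849    12,780.6791
  9     3,500.00     1,448.3997    13,035.5975
  10   53,500.00    20,072.3702   200,723.7017
  Σ                 39,990.8195   287,465.9552
P = 39,990.8195; Macaulay duration = 287,465.9552 / 39,990.8195 = 7.18830 years.
Modified duration = D_Mac / (1 + y) = 7.18830 / 1.103 = 6.51704 years.

6.52 years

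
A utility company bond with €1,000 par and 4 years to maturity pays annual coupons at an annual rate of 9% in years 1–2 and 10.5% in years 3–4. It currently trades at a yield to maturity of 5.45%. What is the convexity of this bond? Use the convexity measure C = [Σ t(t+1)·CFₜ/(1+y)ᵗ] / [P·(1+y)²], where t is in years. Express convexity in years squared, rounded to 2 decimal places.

15.34

With y = 0.0545:
  t   CF        PV=CF/(1+0.0545)^t    t·PV        t(t+1)·PV
  1        90.00        85.3485        85.3485         170.6970
  2        90.00        80.9374       161.8748         485.6245
  3       105.00        89.5467       268.6401       1,074.5603
  4     1,105.00       893.6675     3,574.6698      17,873.3491
  Σ                  1,149.5001     4,090.5332      19,604.2309
P = 1,149.5001.
Convexity = Σ t(t+1)·PV / [P·(1+y)²] = 19,604.2309 / (1,149.5001 × 1.111970) = 15.33726.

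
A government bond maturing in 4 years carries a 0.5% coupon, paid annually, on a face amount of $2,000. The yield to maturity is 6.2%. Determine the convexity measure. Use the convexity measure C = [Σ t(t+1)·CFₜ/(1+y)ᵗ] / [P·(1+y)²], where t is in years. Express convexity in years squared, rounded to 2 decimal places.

17.53

With y = 0.062:
  t   CF        PV=CF/(1+0.062)^t    t·PV        t(t+1)·PV
  1        10.00         9.4162         9.4162          18.8324
  2        10.00         8.8665        17.7329          53.1988
  3        10.00         8.3488        25.0465         100.1862
  4     2,010.00     1,580.1488     6,320.5953      31,602.9763
  Σ                  1,606.7803     6,372.7910      31,775.1937
P = 1,606.7803.
Convexity = Σ t(t+1)·PV / [P·(1+y)²] = 31,775.1937 / (1,606.7803 × 1.127844) = 17.53407.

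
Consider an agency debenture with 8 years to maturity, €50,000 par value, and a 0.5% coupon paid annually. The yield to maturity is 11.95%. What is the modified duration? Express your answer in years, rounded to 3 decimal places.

6.935 years

Periodic yield y = 0.1195. First find Macaulay duration:
  t   CF        PV=CF/(1+0.1195)^t    t·PV
  1       250.00       223.3140       223.3140
  2       250.00       199.4765       398.9531
  3       250.00       178.1836       534.5508
  4       250.00       159.1635       636.6542
  5       250.00       142.1738       710.8689
  6       250.00       126.9976       761.9854
  7       250.00       113.4413       794.0893
  8    50,250.00    20,367.7607   162,942.0852
  Σ                 21,510.5110   167,002.5009
P = 21,510.5110; Macaulay duration = 167,002.5009 / 21,510.5110 = 7.76376 years.
Modified duration = D_Mac / (1 + y) = 7.76376 / 1.1195 = 6.93503 years.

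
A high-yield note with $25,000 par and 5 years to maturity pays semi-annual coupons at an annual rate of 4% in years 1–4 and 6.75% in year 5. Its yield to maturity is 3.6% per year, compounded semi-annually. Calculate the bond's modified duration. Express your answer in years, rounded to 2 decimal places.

4.51 years

Periodic yield y = 0.018. First find Macaulay duration:
  t   CF        PV=CF/(1+0.018)^t    t·PV
  1       500.00       491.1591       491.1591
  2       500.00       482.4746       964.9492
  3       500.00       473.9436     1,421.8308
  4       500.00       465.5635     1,862.2539
  5       500.00       457.3315     2,286.6575
  6       500.00       449.2451     2,695.4705
  7       500.00       441.3017     3,089.1116
  8       500.00       433.4987     3,467.9894
  9       843.75       718.5943     6,467.3489
  10   25,843.75    21,621.0983   216,210.9830
  Σ                 26,034.2103   238,957.7540
P = 26,034.2103; Macaulay duration = 238,957.7540 / 26,034.2103 = 9.17861 half-year periods = 4.58930 years.
Modified duration = D_Mac / (1 + y) = 4.58930 / 1.018 = 4.50816 years.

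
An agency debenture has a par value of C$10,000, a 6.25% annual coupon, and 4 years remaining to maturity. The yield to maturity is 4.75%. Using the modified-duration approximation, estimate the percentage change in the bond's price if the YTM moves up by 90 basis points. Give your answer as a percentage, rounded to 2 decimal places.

Periodic yield y = 0.0475. Modified duration first:
  t   CF        PV=CF/(1+0.0475)^t    t·PV
  1       625.00       596.6587       596.6587
  2       625.00       569.6026     1,139.2052
  3       625.00       543.7734     1,631.3201
  4    10,625.00     8,824.9614    35,299.8454
  Σ                 10,534.9960    38,667.0294
P = 10,534.9960; D_Mac = 3.67034 yrs; D_mod = 3.67034/(1+0.0475) = 3.50391 yrs.
ΔP/P ≈ -D_mod · Δy = -3.50391 × (+0.009) = -0.031535 = -3.1535%.

-3.15%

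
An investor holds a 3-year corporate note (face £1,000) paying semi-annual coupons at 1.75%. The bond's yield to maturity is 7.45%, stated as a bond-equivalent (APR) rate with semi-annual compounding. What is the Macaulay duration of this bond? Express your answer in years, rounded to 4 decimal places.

Periodic yield y = 0.03725. Discount each cash flow and weight by its period:
  t   CF        PV=CF/(1+0.03725)^t    t·PV
  1         8.75         8.4358         8.4358
  2         8.75         8.1328        16.2656
  3         8.75         7.8408        23.5223
  4         8.75         7.5592        30.2367
  5         8.75         7.2877        36.4385
  6     1,008.75       809.9960     4,859.9761
  Σ                    849.2522     4,974.8750
Price P = Σ PV = 849.2522.
Macaulay duration = Σ(t·PV) / P = 4,974.8750 / 849.2522 = 5.85795 half-year periods.
In years: 5.85795 / 2 = 2.92897 years.

2.9290 years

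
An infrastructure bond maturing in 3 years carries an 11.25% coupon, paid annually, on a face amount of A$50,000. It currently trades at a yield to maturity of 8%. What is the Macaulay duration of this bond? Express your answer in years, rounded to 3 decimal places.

2.719 years

Periodic yield y = 0.08. Discount each cash flow and weight by its year:
  t   CF        PV=CF/(1+0.08)^t    t·PV
  1     5,625.00     5,208.3333     5,208.3333
  2     5,625.00     4,822.5309     9,645.0617
  3    55,625.00    44,156.9184   132,470.7552
  Σ                 54,187.7826   147,324.1503
Price P = Σ PV = 54,187.7826.
Macaulay duration = Σ(t·PV) / P = 147,324.1503 / 54,187.7826 = 2.71877 years.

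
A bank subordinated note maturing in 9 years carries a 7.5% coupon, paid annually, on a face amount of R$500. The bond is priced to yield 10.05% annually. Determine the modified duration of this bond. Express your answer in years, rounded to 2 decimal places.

Periodic yield y = 0.1005. First find Macaulay duration:
  t   CF        PV=CF/(1+0.1005)^t    t·PV
  1        37.50        34.0754        34.0754
  2        37.50        30.9636        61.9272
  3        37.50        28.1359        84.4078
  4        37.50        25.5665       102.2660
  5        37.50        23.2317       116.1585
  6        37.50        21.1101       126.6608
  7        37.50        19.1823       134.2762
  8        37.50        17.4305       139.4443
  9       537.50       227.0221     2,043.1985
  Σ                    426.7182     2,842.4146
P = 426.7182; Macaulay duration = 2,842.4146 / 426.7182 = 6.66111 years.
Modified duration = D_Mac / (1 + y) = 6.66111 / 1.1005 = 6.05280 years.

6.05 years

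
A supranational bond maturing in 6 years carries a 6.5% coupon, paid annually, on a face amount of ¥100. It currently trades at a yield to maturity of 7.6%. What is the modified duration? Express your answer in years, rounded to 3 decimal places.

Periodic yield y = 0.076. First find Macaulay duration:
  t   CF        PV=CF/(1+0.076)^t    t·PV
  1         6.50         6.0409         6.0409
  2         6.50         5.6142        11.2284
  3         6.50         5.2177        15.6530
  4         6.50         4.8491        19.3965
  5         6.50         4.5066        22.5332
  6       106.50        68.6240       411.7440
  Σ                     94.8525       486.5960
P = 94.8525; Macaulay duration = 486.5960 / 94.8525 = 5.13003 years.
Modified duration = D_Mac / (1 + y) = 5.13003 / 1.076 = 4.76768 years.

4.768 years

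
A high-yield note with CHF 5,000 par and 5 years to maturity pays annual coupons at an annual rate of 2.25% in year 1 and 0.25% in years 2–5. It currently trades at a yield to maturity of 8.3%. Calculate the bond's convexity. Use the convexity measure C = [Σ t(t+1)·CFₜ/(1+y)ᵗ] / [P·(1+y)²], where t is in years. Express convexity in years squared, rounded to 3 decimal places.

24.741

With y = 0.083:
  t   CF        PV=CF/(1+0.083)^t    t·PV        t(t+1)·PV
  1       112.50       103.8781       103.8781         207.7562
  2        12.50        10.6574        21.3149          63.9447
  3        12.50         9.8407        29.5220         118.0880
  4        12.50         9.0865        36.3460         181.7298
  5     5,012.50     3,364.4347    16,822.1735     100,933.0408
  Σ                  3,497.8974    17,013.2344     101,504.5595
P = 3,497.8974.
Convexity = Σ t(t+1)·PV / [P·(1+y)²] = 101,504.5595 / (3,497.8974 × 1.172889) = 24.74125.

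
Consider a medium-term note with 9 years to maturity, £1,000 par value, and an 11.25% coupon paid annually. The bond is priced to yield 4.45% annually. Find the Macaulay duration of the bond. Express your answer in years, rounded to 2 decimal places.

6.65 years

Periodic yield y = 0.0445. Discount each cash flow and weight by its year:
  t   CF        PV=CF/(1+0.0445)^t    t·PV
  1       112.50       107.7070       107.7070
  2       112.50       103.1183       206.2365
  3       112.50        98.7250       296.1750
  4       112.50        94.5189       378.0757
  5       112.50        90.4920       452.4601
  6       112.50        86.6367       519.8201
  7       112.50        82.9456       580.6193
  8       112.50        79.4118       635.2943
  9     1,112.50       751.8376     6,766.5381
  Σ                  1,495.3929     9,942.9262
Price P = Σ PV = 1,495.3929.
Macaulay duration = Σ(t·PV) / P = 9,942.9262 / 1,495.3929 = 6.64904 years.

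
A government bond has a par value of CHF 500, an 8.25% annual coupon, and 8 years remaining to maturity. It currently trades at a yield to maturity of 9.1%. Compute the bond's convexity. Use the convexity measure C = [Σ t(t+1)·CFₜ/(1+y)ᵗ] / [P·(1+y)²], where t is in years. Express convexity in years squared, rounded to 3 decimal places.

With y = 0.091:
  t   CF        PV=CF/(1+0.091)^t    t·PV        t(t+1)·PV
  1        41.25        37.8093        37.8093          75.6187
  2        41.25        34.6557        69.3114         207.9341
  3        41.25        31.7651        95.2952         381.1807
  4        41.25        29.1155       116.4622         582.3109
  5        41.25        26.6870       133.4351         800.6108
  6        41.25        24.4611       146.7664       1,027.3649
  7        41.25        22.4208       156.9455       1,255.5636
  8       541.25       269.6497     2,157.1974      19,414.7768
  Σ                    476.5642     2,913.2225      23,745.3606
P = 476.5642.
Convexity = Σ t(t+1)·PV / [P·(1+y)²] = 23,745.3606 / (476.5642 × 1.190281) = 41.86083.

41.861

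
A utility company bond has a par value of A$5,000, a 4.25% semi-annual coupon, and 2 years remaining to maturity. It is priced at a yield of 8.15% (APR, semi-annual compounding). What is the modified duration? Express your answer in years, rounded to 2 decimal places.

1.86 years

Periodic yield y = 0.04075. First find Macaulay duration:
  t   CF        PV=CF/(1+0.04075)^t    t·PV
  1       106.25       102.0898       102.0898
  2       106.25        98.0926       196.1851
  3       106.25        94.2518       282.7554
  4     5,106.25     4,352.2757    17,409.1027
  Σ                  4,646.7099    17,990.1331
P = 4,646.7099; Macaulay duration = 17,990.1331 / 4,646.7099 = 3.87159 half-year periods = 1.93579 years.
Modified duration = D_Mac / (1 + y) = 1.93579 / 1.04075 = 1.86000 years.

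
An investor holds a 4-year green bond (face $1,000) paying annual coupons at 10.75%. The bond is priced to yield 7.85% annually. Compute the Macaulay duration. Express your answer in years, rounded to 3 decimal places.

3.481 years

Periodic yield y = 0.0785. Discount each cash flow and weight by its year:
  t   CF        PV=CF/(1+0.0785)^t    t·PV
  1       107.50        99.6755        99.6755
  2       107.50        92.4205       184.8409
  3       107.50        85.6935       257.0806
  4     1,107.50       818.5838     3,274.3351
  Σ                  1,096.3733     3,815.9321
Price P = Σ PV = 1,096.3733.
Macaulay duration = Σ(t·PV) / P = 3,815.9321 / 1,096.3733 = 3.48050 years.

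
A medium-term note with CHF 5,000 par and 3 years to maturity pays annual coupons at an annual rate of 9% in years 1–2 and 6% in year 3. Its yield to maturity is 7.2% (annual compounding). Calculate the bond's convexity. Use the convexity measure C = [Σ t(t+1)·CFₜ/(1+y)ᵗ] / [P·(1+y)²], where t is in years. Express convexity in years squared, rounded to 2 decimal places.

With y = 0.072:
  t   CF        PV=CF/(1+0.072)^t    t·PV        t(t+1)·PV
  1       450.00       419.7761       419.7761         839.5522
  2       450.00       391.5822       783.1644       2,349.4932
  3     5,300.00     4,302.2091    12,906.6273      51,626.5091
  Σ                  5,113.5674    14,109.5678      54,815.5545
P = 5,113.5674.
Convexity = Σ t(t+1)·PV / [P·(1+y)²] = 54,815.5545 / (5,113.5674 × 1.149184) = 9.32804.

9.33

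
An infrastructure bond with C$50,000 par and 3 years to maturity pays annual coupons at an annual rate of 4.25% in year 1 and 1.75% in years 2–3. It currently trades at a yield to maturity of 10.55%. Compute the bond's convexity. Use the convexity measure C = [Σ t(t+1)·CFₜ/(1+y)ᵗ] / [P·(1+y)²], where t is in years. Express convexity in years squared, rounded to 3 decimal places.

9.341

With y = 0.1055:
  t   CF        PV=CF/(1+0.1055)^t    t·PV        t(t+1)·PV
  1     2,125.00     1,922.2071     1,922.2071       3,844.4143
  2       875.00       715.9630     1,431.9259       4,295.7778
  3    50,875.00    37,655.4794   112,966.4383     451,865.7532
  Σ                 40,293.6495   116,320.5714     460,005.9453
P = 40,293.6495.
Convexity = Σ t(t+1)·PV / [P·(1+y)²] = 460,005.9453 / (40,293.6495 × 1.222130) = 9.34134.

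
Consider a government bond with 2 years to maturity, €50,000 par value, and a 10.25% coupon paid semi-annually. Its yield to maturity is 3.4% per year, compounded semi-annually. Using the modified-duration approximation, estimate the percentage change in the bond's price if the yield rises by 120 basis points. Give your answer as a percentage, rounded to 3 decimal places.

Periodic yield y = 0.017. Modified duration first:
  t   CF        PV=CF/(1+0.017)^t    t·PV
  1     2,562.50     2,519.6657     2,519.6657
  2     2,562.50     2,477.5474     4,955.0948
  3     2,562.50     2,436.1331     7,308.3993
  4    52,562.50    49,135.1404   196,540.5616
  Σ                 56,568.4866   211,323.7214
P = 56,568.4866; D_Mac = 3.73571 half-year periods = 1.86786 yrs; D_mod = 1.86786/(1+0.017) = 1.83663 yrs.
ΔP/P ≈ -D_mod · Δy = -1.83663 × (+0.012) = -0.022040 = -2.2040%.

-2.204%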